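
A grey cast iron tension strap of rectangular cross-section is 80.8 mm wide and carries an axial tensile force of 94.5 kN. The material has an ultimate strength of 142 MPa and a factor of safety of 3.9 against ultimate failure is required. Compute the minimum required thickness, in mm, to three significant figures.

σ_allow = 142/3.9 = 36.41 MPa.
Required area A = F/σ_allow = 94500/36.41 = 2595 mm².
t = A/w = 2595/80.8 = 32.12 mm.

t = 32.1 mm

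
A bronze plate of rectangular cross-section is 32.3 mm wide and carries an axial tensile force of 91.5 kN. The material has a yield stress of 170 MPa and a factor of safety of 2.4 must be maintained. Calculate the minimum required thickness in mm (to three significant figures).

σ_allow = 170/2.4 = 70.83 MPa.
Required area A = F/σ_allow = 91500/70.83 = 1292 mm².
t = A/w = 1292/32.3 = 39.99 mm.

t = 40.0 mm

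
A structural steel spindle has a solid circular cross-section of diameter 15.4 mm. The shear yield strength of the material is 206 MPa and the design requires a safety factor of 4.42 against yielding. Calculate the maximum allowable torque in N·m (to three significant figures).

τ_allow = 206/4.42 = 46.61 MPa.
For a solid shaft T_allow = τ_allow·πd³/16; πd³/16 = π×15.4³/16 = 717.1 mm³.
T_allow = 46.61×717.1 = 33420 N·mm = 33.42 N·m.

T_allow = 33.4 N·m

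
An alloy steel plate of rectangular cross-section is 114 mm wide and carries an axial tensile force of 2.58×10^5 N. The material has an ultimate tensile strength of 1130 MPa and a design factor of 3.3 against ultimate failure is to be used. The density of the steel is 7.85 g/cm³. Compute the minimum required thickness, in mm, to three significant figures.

σ_allow = 1130/3.3 = 342.4 MPa.
Required area A = F/σ_allow = 258000/342.4 = 753.5 mm².
t = A/w = 753.5/114 = 6.609 mm.

t = 6.61 mm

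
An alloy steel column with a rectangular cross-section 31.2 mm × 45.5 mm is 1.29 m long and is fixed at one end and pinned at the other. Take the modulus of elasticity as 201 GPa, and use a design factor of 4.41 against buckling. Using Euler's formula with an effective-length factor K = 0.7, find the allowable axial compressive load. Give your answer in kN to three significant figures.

Buckling occurs about the weak axis: I_min = h·b³/12 = 45.5×31.2³/12 = 115200 mm⁴ (b = 31.2 mm is the smaller dimension).
Effective length L_e = KL = 0.7×1.29 m = 903.0 mm.
Euler critical load P_cr = π²EI/L_e² = π²×201000×115200/903.0² = 280200 N.
P_allow = P_cr/n = 280200/4.41 = 63530 N.

P_allow = 63.5 kN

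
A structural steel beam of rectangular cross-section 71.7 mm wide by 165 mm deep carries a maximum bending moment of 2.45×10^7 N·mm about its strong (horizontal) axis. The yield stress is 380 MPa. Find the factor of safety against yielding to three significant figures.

Section modulus S = bh²/6 = 71.7×165²/6 = 325300 mm³.
σ = M/S = 2.4500×10^7/325300 = 75.31 MPa.
n = 380/75.31 = 5.046.

n = 5.05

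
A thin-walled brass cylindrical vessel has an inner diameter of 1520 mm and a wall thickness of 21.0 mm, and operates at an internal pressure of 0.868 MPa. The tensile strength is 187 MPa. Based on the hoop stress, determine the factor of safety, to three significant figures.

n = 5.95

σ_h = pD/(2t) = 0.868×1520/(2×21.0) = 31.41 MPa.
n = 187/31.41 = 5.953.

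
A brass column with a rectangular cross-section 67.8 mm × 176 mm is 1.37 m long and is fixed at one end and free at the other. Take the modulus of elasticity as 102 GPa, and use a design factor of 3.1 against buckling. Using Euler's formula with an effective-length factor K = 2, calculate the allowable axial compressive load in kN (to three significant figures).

Buckling occurs about the weak axis: I_min = h·b³/12 = 176×67.8³/12 = 4.571×10^6 mm⁴ (b = 67.8 mm is the smaller dimension).
Effective length L_e = KL = 2×1.37 m = 2740 mm.
Euler critical load P_cr = π²EI/L_e² = π²×102000×4.571×10^6/2740² = 612900 N.
P_allow = P_cr/n = 612900/3.1 = 197700 N.

P_allow = 198 kN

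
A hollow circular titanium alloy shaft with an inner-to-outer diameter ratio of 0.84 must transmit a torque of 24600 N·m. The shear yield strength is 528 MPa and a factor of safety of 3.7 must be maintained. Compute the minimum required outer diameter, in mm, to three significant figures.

d_o = 120 mm

τ_allow = 528/3.7 = 142.7 MPa.
For a hollow shaft τ = 16T/[πd_o³(1−k⁴)] with k = 0.84, so 1−k⁴ = 0.5021.
d_o³ = 16T/[π τ_allow (1−k⁴)] = 16×2.4600×10^7/(π×142.7×0.5021) = 1.748×10^6 mm³.
d_o = 120.5 mm.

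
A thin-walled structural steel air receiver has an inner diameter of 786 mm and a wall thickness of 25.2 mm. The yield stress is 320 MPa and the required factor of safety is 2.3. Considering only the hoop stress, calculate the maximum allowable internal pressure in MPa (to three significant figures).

p_allow = 8.92 MPa

σ_allow = 320/2.3 = 139.1 MPa.
σ_h = pD/(2t) → p_allow = 2σ_allow t/D = 2×139.1×25.2/786 = 8.921 MPa.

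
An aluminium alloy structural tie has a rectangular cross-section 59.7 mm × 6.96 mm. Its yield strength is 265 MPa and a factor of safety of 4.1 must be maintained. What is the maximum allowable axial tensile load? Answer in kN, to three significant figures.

F_allow = 26.9 kN

σ_allow = 265/4.1 = 64.63 MPa.
A = 59.7×6.96 = 415.5 mm².
F_allow = σ_allow × A = 64.63×415.5 = 26860 N.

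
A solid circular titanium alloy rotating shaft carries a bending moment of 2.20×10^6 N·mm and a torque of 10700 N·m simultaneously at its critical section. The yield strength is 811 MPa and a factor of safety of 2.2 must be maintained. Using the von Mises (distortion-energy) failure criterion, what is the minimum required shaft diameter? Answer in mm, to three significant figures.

σ_allow = σ_y/n = 811/2.2 = 368.6 MPa.
For a solid shaft σ_b = 32M/(πd³) and τ = 16T/(πd³), so the von Mises stress is σ' = (16/πd³)·√(4M²+3T²).
√(4M²+3T²) = √(4×(2.200×10^6)² + 3×(1.070×10^7)²) = 1.905×10^7 N·mm.
d³ = 16×1.905×10^7/(π×368.6) = 263200 mm³.
d = 64.08 mm.

d = 64.1 mm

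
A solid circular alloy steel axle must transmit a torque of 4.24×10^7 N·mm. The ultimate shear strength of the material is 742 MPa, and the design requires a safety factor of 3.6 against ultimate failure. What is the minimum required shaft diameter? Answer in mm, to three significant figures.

Allowable shear stress τ_allow = 742/3.6 = 206.1 MPa.
For a solid shaft τ = 16T/(πd³), so d³ = 16T/(π τ_allow) = 16×4.2400×10^7/(π×206.1) = 1.048×10^6 mm³.
d = (1.048×10^6)^(1/3) = 101.6 mm.

d = 102 mm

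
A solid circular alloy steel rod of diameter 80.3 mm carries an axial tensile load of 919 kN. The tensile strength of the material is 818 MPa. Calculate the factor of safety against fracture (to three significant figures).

A = πd²/4 = 5064 mm².
σ = F/A = 919000/5064 = 181.5 MPa.
n = 818/181.5 = 4.508.

n = 4.51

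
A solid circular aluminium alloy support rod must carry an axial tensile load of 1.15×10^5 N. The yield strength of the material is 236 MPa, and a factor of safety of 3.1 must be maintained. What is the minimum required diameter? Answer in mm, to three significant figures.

Allowable stress σ_allow = 236/3.1 = 76.13 MPa.
Required area A = F/σ_allow = 115000/76.13 = 1511 mm².
A = πd²/4 → d = √(4A/π) = 43.86 mm.

d = 43.9 mm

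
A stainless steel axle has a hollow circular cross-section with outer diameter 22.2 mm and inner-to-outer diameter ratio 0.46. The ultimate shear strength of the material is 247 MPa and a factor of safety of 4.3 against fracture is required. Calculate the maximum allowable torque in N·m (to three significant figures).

τ_allow = 247/4.3 = 57.44 MPa.
For a hollow shaft T_allow = τ_allow·πd_o³(1−k⁴)/16 with 1−k⁴ = 0.9552, so πd_o³(1−k⁴)/16 = 2052 mm³.
T_allow = 57.44×2052 = 117900 N·mm = 117.9 N·m.

T_allow = 118 N·m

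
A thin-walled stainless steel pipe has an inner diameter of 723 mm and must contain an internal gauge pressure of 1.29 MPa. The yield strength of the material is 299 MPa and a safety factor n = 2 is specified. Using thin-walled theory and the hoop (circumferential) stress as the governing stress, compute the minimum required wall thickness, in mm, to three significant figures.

σ_allow = 299/2 = 149.5 MPa.
Hoop stress σ_h = pD/(2t), so t = pD/(2σ_allow) = 1.29×723/(2×149.5) = 3.119 mm.

t = 3.12 mm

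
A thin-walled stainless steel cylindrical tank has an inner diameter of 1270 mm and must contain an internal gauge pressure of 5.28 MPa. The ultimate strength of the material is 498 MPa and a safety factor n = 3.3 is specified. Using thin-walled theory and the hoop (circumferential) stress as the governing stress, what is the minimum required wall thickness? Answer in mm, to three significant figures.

σ_allow = 498/3.3 = 150.9 MPa.
Hoop stress σ_h = pD/(2t), so t = pD/(2σ_allow) = 5.28×1270/(2×150.9) = 22.22 mm.

t = 22.2 mm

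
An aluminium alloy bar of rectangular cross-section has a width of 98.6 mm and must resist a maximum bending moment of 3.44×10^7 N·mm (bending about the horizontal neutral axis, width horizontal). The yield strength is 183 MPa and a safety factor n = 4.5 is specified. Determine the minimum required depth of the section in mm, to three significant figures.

σ_allow = 183/4.5 = 40.67 MPa.
For a rectangular section σ = 6M/(bh²), so h² = 6M/(b σ_allow) = 6×3.4400×10^7/(98.6×40.67) = 51470 mm².
h = 226.9 mm.

h = 227 mm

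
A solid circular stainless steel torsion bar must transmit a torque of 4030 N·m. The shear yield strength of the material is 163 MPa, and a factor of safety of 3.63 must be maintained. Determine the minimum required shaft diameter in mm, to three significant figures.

d = 77.0 mm

Allowable shear stress τ_allow = 163/3.63 = 44.90 MPa.
For a solid shaft τ = 16T/(πd³), so d³ = 16T/(π τ_allow) = 16×4030000/(π×44.90) = 457100 mm³.
d = (457100)^(1/3) = 77.03 mm.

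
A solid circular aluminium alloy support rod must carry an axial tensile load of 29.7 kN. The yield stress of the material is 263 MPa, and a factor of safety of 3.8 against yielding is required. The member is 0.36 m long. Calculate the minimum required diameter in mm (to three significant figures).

Allowable stress σ_allow = 263/3.8 = 69.21 MPa.
Required area A = F/σ_allow = 29700/69.21 = 429.1 mm².
A = πd²/4 → d = √(4A/π) = 23.37 mm.

d = 23.4 mm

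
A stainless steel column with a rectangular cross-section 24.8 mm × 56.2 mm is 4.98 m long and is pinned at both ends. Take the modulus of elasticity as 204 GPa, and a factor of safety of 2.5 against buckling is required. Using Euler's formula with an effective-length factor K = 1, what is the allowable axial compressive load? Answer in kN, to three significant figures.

Buckling occurs about the weak axis: I_min = h·b³/12 = 56.2×24.8³/12 = 71430 mm⁴ (b = 24.8 mm is the smaller dimension).
Effective length L_e = KL = 1×4.98 m = 4980 mm.
Euler critical load P_cr = π²EI/L_e² = π²×204000×71430/4980² = 5799 N.
P_allow = P_cr/n = 5799/2.5 = 2320 N.

P_allow = 2.32 kN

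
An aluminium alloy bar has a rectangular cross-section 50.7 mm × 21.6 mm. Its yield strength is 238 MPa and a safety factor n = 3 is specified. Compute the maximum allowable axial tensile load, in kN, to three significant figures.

F_allow = 86.9 kN

σ_allow = 238/3 = 79.33 MPa.
A = 50.7×21.6 = 1095 mm².
F_allow = σ_allow × A = 79.33×1095 = 86880 N.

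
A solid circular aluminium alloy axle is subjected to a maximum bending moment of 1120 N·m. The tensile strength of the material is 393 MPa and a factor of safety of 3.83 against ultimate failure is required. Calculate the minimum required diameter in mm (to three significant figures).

σ_allow = 393/3.83 = 102.6 MPa.
For a solid circular section σ = 32M/(πd³), so d³ = 32M/(π σ_allow) = 32×1120000/(π×102.6) = 111200 mm³.
d = 48.08 mm.

d = 48.1 mm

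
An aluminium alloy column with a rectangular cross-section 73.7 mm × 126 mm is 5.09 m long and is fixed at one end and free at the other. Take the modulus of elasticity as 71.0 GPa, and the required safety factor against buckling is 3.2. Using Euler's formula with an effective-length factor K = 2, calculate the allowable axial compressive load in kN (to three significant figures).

P_allow = 8.88 kN

Buckling occurs about the weak axis: I_min = h·b³/12 = 126×73.7³/12 = 4.203×10^6 mm⁴ (b = 73.7 mm is the smaller dimension).
Effective length L_e = KL = 2×5.09 m = 10180 mm.
Euler critical load P_cr = π²EI/L_e² = π²×71000×4.203×10^6/10180² = 28420 N.
P_allow = P_cr/n = 28420/3.2 = 8882 N.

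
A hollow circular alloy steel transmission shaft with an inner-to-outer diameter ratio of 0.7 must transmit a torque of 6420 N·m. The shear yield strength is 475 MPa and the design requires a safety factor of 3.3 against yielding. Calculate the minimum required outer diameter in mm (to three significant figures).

τ_allow = 475/3.3 = 143.9 MPa.
For a hollow shaft τ = 16T/[πd_o³(1−k⁴)] with k = 0.7, so 1−k⁴ = 0.7599.
d_o³ = 16T/[π τ_allow (1−k⁴)] = 16×6420000/(π×143.9×0.7599) = 298900 mm³.
d_o = 66.86 mm.

d_o = 66.9 mm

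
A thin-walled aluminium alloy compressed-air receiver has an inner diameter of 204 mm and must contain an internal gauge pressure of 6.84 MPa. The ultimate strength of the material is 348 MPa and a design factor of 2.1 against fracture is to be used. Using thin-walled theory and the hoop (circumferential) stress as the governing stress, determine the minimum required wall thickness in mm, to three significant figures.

t = 4.21 mm

σ_allow = 348/2.1 = 165.7 MPa.
Hoop stress σ_h = pD/(2t), so t = pD/(2σ_allow) = 6.84×204/(2×165.7) = 4.210 mm.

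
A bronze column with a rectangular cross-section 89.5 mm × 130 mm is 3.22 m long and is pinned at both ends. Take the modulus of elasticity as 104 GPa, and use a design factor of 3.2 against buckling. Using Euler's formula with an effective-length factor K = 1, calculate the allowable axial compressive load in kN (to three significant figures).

P_allow = 240 kN

Buckling occurs about the weak axis: I_min = h·b³/12 = 130×89.5³/12 = 7.767×10^6 mm⁴ (b = 89.5 mm is the smaller dimension).
Effective length L_e = KL = 1×3.22 m = 3220 mm.
Euler critical load P_cr = π²EI/L_e² = π²×104000×7.767×10^6/3220² = 768900 N.
P_allow = P_cr/n = 768900/3.2 = 240300 N.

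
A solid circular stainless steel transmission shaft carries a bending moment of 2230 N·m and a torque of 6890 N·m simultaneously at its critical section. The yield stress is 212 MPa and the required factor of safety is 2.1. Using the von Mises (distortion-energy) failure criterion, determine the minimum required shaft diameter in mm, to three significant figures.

σ_allow = σ_y/n = 212/2.1 = 101.0 MPa.
For a solid shaft σ_b = 32M/(πd³) and τ = 16T/(πd³), so the von Mises stress is σ' = (16/πd³)·√(4M²+3T²).
√(4M²+3T²) = √(4×(2.230×10^6)² + 3×(6.890×10^6)²) = 1.274×10^7 N·mm.
d³ = 16×1.274×10^7/(π×101.0) = 642700 mm³.
d = 86.30 mm.

d = 86.3 mm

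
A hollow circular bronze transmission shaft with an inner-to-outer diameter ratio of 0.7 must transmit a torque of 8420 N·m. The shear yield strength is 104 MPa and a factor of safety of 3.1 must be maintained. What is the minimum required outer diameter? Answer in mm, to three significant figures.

τ_allow = 104/3.1 = 33.55 MPa.
For a hollow shaft τ = 16T/[πd_o³(1−k⁴)] with k = 0.7, so 1−k⁴ = 0.7599.
d_o³ = 16T/[π τ_allow (1−k⁴)] = 16×8420000/(π×33.55×0.7599) = 1.682×10^6 mm³.
d_o = 118.9 mm.

d_o = 119 mm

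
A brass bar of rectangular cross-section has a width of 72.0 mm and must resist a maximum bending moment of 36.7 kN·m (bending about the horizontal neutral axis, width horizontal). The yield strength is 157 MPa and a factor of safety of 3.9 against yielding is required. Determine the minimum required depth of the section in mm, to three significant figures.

h = 276 mm

σ_allow = 157/3.9 = 40.26 MPa.
For a rectangular section σ = 6M/(bh²), so h² = 6M/(b σ_allow) = 6×3.6700×10^7/(72.0×40.26) = 75970 mm².
h = 275.6 mm.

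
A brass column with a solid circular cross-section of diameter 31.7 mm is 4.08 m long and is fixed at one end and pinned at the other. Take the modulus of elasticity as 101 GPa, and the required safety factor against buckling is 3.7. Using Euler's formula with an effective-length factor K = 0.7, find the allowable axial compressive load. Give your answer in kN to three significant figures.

I = πd⁴/64 = π×31.7⁴/64 = 49570 mm⁴.
Effective length L_e = KL = 0.7×4.08 m = 2856 mm.
Euler critical load P_cr = π²EI/L_e² = π²×101000×49570/2856² = 6058 N.
P_allow = P_cr/n = 6058/3.7 = 1637 N.

P_allow = 1.64 kN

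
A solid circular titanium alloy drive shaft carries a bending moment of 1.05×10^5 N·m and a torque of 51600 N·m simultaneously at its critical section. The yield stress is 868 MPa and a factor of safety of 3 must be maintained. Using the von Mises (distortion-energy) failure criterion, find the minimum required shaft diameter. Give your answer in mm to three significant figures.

d = 159 mm

σ_allow = σ_y/n = 868/3 = 289.3 MPa.
For a solid shaft σ_b = 32M/(πd³) and τ = 16T/(πd³), so the von Mises stress is σ' = (16/πd³)·√(4M²+3T²).
√(4M²+3T²) = √(4×(1.050×10^8)² + 3×(5.160×10^7)²) = 2.282×10^8 N·mm.
d³ = 16×2.282×10^8/(π×289.3) = 4.017×10^6 mm³.
d = 159.0 mm.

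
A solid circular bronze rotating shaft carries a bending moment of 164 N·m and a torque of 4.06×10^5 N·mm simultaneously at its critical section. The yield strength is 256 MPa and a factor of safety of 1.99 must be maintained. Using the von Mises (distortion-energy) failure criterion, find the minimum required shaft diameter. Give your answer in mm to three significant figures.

d = 31.3 mm

σ_allow = σ_y/n = 256/1.99 = 128.6 MPa.
For a solid shaft σ_b = 32M/(πd³) and τ = 16T/(πd³), so the von Mises stress is σ' = (16/πd³)·√(4M²+3T²).
√(4M²+3T²) = √(4×(164000)² + 3×(406000)²) = 775900 N·mm.
d³ = 16×775900/(π×128.6) = 30720 mm³.
d = 31.32 mm.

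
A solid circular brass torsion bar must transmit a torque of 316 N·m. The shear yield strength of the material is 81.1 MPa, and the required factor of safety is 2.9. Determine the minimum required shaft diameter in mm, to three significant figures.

Allowable shear stress τ_allow = 81.1/2.9 = 27.97 MPa.
For a solid shaft τ = 16T/(πd³), so d³ = 16T/(π τ_allow) = 16×316000/(π×27.97) = 57550 mm³.
d = (57550)^(1/3) = 38.61 mm.

d = 38.6 mm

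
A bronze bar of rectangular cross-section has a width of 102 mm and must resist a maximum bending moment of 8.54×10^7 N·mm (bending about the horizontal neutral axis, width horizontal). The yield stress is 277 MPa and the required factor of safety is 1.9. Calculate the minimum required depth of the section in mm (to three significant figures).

h = 186 mm

σ_allow = 277/1.9 = 145.8 MPa.
For a rectangular section σ = 6M/(bh²), so h² = 6M/(b σ_allow) = 6×8.5400×10^7/(102×145.8) = 34460 mm².
h = 185.6 mm.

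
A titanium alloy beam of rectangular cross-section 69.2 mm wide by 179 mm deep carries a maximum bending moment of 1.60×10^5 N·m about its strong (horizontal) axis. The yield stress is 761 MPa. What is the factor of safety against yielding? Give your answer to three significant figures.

n = 1.76

Section modulus S = bh²/6 = 69.2×179²/6 = 369500 mm³.
σ = M/S = 1.6000×10^8/369500 = 433.0 MPa.
n = 761/433.0 = 1.758.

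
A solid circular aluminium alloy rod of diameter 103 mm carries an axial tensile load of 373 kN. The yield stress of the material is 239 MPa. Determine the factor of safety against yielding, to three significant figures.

n = 5.34

A = πd²/4 = 8332 mm².
σ = F/A = 373000/8332 = 44.77 MPa.
n = 239/44.77 = 5.339.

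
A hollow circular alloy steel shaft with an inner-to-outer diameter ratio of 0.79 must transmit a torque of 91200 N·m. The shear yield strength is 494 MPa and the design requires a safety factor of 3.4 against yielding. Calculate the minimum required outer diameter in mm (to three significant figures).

d_o = 174 mm

τ_allow = 494/3.4 = 145.3 MPa.
For a hollow shaft τ = 16T/[πd_o³(1−k⁴)] with k = 0.79, so 1−k⁴ = 0.6105.
d_o³ = 16T/[π τ_allow (1−k⁴)] = 16×9.1200×10^7/(π×145.3×0.6105) = 5.236×10^6 mm³.
d_o = 173.7 mm.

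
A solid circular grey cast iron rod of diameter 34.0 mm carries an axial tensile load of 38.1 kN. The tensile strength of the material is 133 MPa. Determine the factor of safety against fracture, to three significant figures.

n = 3.17

A = πd²/4 = 907.9 mm².
σ = F/A = 38100/907.9 = 41.96 MPa.
n = 133/41.96 = 3.169.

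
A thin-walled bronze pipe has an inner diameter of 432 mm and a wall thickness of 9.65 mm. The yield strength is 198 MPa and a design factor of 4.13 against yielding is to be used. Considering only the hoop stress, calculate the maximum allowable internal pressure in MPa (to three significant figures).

p_allow = 2.14 MPa

σ_allow = 198/4.13 = 47.94 MPa.
σ_h = pD/(2t) → p_allow = 2σ_allow t/D = 2×47.94×9.65/432 = 2.142 MPa.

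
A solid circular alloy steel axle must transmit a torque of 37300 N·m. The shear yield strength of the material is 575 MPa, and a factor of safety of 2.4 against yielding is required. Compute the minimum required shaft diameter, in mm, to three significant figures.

d = 92.6 mm

Allowable shear stress τ_allow = 575/2.4 = 239.6 MPa.
For a solid shaft τ = 16T/(πd³), so d³ = 16T/(π τ_allow) = 16×3.7300×10^7/(π×239.6) = 792900 mm³.
d = (792900)^(1/3) = 92.56 mm.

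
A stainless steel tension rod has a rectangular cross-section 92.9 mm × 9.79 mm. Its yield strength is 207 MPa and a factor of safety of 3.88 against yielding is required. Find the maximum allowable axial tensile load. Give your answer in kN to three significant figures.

σ_allow = 207/3.88 = 53.35 MPa.
A = 92.9×9.79 = 909.5 mm².
F_allow = σ_allow × A = 53.35×909.5 = 48520 N.

F_allow = 48.5 kN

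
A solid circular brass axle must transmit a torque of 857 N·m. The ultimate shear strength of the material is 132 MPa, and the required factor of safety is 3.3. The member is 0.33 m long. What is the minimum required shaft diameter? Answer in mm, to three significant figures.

Allowable shear stress τ_allow = 132/3.3 = 40.00 MPa.
For a solid shaft τ = 16T/(πd³), so d³ = 16T/(π τ_allow) = 16×857000/(π×40.00) = 109100 mm³.
d = (109100)^(1/3) = 47.79 mm.

d = 47.8 mm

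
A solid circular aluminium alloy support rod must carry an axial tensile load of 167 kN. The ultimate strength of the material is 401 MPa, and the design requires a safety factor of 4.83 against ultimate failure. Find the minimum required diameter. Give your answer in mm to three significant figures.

d = 50.6 mm

Allowable stress σ_allow = 401/4.83 = 83.02 MPa.
Required area A = F/σ_allow = 167000/83.02 = 2011 mm².
A = πd²/4 → d = √(4A/π) = 50.61 mm.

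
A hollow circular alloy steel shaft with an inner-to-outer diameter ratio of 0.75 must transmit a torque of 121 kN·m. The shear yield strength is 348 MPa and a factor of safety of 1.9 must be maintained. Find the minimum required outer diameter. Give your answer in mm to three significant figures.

τ_allow = 348/1.9 = 183.2 MPa.
For a hollow shaft τ = 16T/[πd_o³(1−k⁴)] with k = 0.75, so 1−k⁴ = 0.6836.
d_o³ = 16T/[π τ_allow (1−k⁴)] = 16×1.2100×10^8/(π×183.2×0.6836) = 4.922×10^6 mm³.
d_o = 170.1 mm.

d_o = 170 mm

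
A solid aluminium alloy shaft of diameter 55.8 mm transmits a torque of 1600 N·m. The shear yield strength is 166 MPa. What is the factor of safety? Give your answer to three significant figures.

n = 3.54

τ = 16T/(πd³) = 16×1600000/(π×55.8³) = 46.90 MPa.
n = τ_limit/τ = 166/46.90 = 3.539.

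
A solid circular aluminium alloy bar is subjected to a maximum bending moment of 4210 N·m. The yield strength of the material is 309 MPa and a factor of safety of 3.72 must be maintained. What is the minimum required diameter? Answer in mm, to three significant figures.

σ_allow = 309/3.72 = 83.06 MPa.
For a solid circular section σ = 32M/(πd³), so d³ = 32M/(π σ_allow) = 32×4210000/(π×83.06) = 516300 mm³.
d = 80.22 mm.

d = 80.2 mm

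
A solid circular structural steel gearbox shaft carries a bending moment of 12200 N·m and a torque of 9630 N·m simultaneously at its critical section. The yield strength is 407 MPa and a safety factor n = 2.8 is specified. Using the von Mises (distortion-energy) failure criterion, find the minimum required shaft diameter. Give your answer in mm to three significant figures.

σ_allow = σ_y/n = 407/2.8 = 145.4 MPa.
For a solid shaft σ_b = 32M/(πd³) and τ = 16T/(πd³), so the von Mises stress is σ' = (16/πd³)·√(4M²+3T²).
√(4M²+3T²) = √(4×(1.220×10^7)² + 3×(9.630×10^6)²) = 2.956×10^7 N·mm.
d³ = 16×2.956×10^7/(π×145.4) = 1.036×10^6 mm³.
d = 101.2 mm.

d = 101 mm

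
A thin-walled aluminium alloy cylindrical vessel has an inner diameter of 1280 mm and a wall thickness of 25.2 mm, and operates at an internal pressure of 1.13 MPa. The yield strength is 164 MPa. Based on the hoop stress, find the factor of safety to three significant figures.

σ_h = pD/(2t) = 1.13×1280/(2×25.2) = 28.70 MPa.
n = 164/28.70 = 5.715.

n = 5.71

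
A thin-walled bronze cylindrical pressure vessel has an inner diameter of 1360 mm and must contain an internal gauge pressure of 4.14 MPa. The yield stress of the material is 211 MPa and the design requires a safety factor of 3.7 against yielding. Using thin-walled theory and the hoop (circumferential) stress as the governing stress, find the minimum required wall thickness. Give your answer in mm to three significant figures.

t = 49.4 mm

σ_allow = 211/3.7 = 57.03 MPa.
Hoop stress σ_h = pD/(2t), so t = pD/(2σ_allow) = 4.14×1360/(2×57.03) = 49.37 mm.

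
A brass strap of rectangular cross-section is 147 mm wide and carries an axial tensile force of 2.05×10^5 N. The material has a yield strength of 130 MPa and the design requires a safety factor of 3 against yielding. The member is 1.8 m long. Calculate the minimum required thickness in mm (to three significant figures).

t = 32.2 mm

σ_allow = 130/3 = 43.33 MPa.
Required area A = F/σ_allow = 205000/43.33 = 4731 mm².
t = A/w = 4731/147 = 32.18 mm.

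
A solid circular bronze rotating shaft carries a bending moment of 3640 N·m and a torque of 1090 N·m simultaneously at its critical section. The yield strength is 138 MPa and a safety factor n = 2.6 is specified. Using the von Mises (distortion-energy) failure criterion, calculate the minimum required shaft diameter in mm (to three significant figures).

σ_allow = σ_y/n = 138/2.6 = 53.08 MPa.
For a solid shaft σ_b = 32M/(πd³) and τ = 16T/(πd³), so the von Mises stress is σ' = (16/πd³)·√(4M²+3T²).
√(4M²+3T²) = √(4×(3.640×10^6)² + 3×(1.090×10^6)²) = 7.521×10^6 N·mm.
d³ = 16×7.521×10^6/(π×53.08) = 721700 mm³.
d = 89.70 mm.

d = 89.7 mm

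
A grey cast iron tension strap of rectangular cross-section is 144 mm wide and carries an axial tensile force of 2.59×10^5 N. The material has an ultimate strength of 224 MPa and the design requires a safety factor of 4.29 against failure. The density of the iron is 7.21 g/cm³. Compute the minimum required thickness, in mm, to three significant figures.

σ_allow = 224/4.29 = 52.21 MPa.
Required area A = F/σ_allow = 259000/52.21 = 4960 mm².
t = A/w = 4960/144 = 34.45 mm.

t = 34.4 mm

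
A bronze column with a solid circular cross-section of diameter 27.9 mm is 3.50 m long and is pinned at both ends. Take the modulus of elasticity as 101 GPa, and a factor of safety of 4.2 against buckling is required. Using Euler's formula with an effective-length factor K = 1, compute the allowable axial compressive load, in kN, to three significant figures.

P_allow = 0.576 kN

I = πd⁴/64 = π×27.9⁴/64 = 29740 mm⁴.
Effective length L_e = KL = 1×3.50 m = 3500 mm.
Euler critical load P_cr = π²EI/L_e² = π²×101000×29740/3500² = 2420 N.
P_allow = P_cr/n = 2420/4.2 = 576.3 N.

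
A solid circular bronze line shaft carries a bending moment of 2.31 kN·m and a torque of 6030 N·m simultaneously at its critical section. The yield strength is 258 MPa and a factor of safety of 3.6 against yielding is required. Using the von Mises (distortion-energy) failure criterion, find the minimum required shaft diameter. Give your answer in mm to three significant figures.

σ_allow = σ_y/n = 258/3.6 = 71.67 MPa.
For a solid shaft σ_b = 32M/(πd³) and τ = 16T/(πd³), so the von Mises stress is σ' = (16/πd³)·√(4M²+3T²).
√(4M²+3T²) = √(4×(2.310×10^6)² + 3×(6.030×10^6)²) = 1.142×10^7 N·mm.
d³ = 16×1.142×10^7/(π×71.67) = 811600 mm³.
d = 93.28 mm.

d = 93.3 mm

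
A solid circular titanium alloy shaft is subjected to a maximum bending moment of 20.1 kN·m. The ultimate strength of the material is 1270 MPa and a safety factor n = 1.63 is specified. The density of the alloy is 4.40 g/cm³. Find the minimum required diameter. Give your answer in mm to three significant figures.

σ_allow = 1270/1.63 = 779.1 MPa.
For a solid circular section σ = 32M/(πd³), so d³ = 32M/(π σ_allow) = 32×2.0100×10^7/(π×779.1) = 262800 mm³.
d = 64.05 mm.

d = 64.1 mm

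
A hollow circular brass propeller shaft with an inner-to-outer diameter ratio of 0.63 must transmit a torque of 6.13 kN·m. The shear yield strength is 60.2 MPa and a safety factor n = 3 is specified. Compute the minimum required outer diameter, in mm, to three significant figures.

τ_allow = 60.2/3 = 20.07 MPa.
For a hollow shaft τ = 16T/[πd_o³(1−k⁴)] with k = 0.63, so 1−k⁴ = 0.8425.
d_o³ = 16T/[π τ_allow (1−k⁴)] = 16×6130000/(π×20.07×0.8425) = 1.847×10^6 mm³.
d_o = 122.7 mm.

d_o = 123 mm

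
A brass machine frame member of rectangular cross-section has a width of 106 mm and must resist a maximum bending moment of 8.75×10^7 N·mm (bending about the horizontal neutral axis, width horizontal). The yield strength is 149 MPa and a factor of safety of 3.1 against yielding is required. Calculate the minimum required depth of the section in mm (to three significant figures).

σ_allow = 149/3.1 = 48.06 MPa.
For a rectangular section σ = 6M/(bh²), so h² = 6M/(b σ_allow) = 6×8.7500×10^7/(106×48.06) = 103000 mm².
h = 321.0 mm.

h = 321 mm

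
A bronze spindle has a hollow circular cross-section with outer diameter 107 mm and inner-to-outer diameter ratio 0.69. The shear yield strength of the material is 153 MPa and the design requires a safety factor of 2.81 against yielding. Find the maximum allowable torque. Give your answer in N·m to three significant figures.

T_allow = 10100 N·m

τ_allow = 153/2.81 = 54.45 MPa.
For a hollow shaft T_allow = τ_allow·πd_o³(1−k⁴)/16 with 1−k⁴ = 0.7733, so πd_o³(1−k⁴)/16 = 186000 mm³.
T_allow = 54.45×186000 = 1.013×10^7 N·mm = 10130 N·m.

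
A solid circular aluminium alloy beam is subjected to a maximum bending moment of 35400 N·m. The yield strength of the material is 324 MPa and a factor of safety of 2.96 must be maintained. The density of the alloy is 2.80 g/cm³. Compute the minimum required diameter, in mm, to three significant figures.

σ_allow = 324/2.96 = 109.5 MPa.
For a solid circular section σ = 32M/(πd³), so d³ = 32M/(π σ_allow) = 32×3.5400×10^7/(π×109.5) = 3.294×10^6 mm³.
d = 148.8 mm.

d = 149 mm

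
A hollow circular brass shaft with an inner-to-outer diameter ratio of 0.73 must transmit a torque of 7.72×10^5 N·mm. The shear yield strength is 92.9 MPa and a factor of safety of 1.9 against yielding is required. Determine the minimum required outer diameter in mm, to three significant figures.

τ_allow = 92.9/1.9 = 48.89 MPa.
For a hollow shaft τ = 16T/[πd_o³(1−k⁴)] with k = 0.73, so 1−k⁴ = 0.7160.
d_o³ = 16T/[π τ_allow (1−k⁴)] = 16×772000/(π×48.89×0.7160) = 112300 mm³.
d_o = 48.25 mm.

d_o = 48.2 mm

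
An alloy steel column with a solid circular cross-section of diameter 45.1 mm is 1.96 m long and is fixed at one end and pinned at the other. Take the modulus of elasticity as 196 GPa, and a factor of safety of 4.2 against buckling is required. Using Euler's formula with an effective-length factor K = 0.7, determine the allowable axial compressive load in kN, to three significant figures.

P_allow = 49.7 kN

I = πd⁴/64 = π×45.1⁴/64 = 203100 mm⁴.
Effective length L_e = KL = 0.7×1.96 m = 1372 mm.
Euler critical load P_cr = π²EI/L_e² = π²×196000×203100/1372² = 208700 N.
P_allow = P_cr/n = 208700/4.2 = 49690 N.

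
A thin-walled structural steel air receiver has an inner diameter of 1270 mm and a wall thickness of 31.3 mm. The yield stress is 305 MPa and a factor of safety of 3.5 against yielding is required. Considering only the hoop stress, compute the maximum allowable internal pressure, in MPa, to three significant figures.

p_allow = 4.30 MPa

σ_allow = 305/3.5 = 87.14 MPa.
σ_h = pD/(2t) → p_allow = 2σ_allow t/D = 2×87.14×31.3/1270 = 4.295 MPa.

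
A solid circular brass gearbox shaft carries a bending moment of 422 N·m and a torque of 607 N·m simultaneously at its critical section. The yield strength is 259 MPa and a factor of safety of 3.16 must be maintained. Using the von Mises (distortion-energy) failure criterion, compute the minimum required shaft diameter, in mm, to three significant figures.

d = 43.8 mm

σ_allow = σ_y/n = 259/3.16 = 81.96 MPa.
For a solid shaft σ_b = 32M/(πd³) and τ = 16T/(πd³), so the von Mises stress is σ' = (16/πd³)·√(4M²+3T²).
√(4M²+3T²) = √(4×(422000)² + 3×(607000)²) = 1.348×10^6 N·mm.
d³ = 16×1.348×10^6/(π×81.96) = 83780 mm³.
d = 43.76 mm.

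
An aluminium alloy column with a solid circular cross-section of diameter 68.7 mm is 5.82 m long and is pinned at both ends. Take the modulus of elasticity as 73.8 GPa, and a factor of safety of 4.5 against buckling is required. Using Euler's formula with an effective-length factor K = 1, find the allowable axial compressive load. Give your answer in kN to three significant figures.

I = πd⁴/64 = π×68.7⁴/64 = 1.093×10^6 mm⁴.
Effective length L_e = KL = 1×5.82 m = 5820 mm.
Euler critical load P_cr = π²EI/L_e² = π²×73800×1.093×10^6/5820² = 23510 N.
P_allow = P_cr/n = 23510/4.5 = 5225 N.

P_allow = 5.23 kN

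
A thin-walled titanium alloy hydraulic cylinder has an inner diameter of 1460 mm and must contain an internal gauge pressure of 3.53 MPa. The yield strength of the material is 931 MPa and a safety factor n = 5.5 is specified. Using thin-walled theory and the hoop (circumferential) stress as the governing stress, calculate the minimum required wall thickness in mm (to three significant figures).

σ_allow = 931/5.5 = 169.3 MPa.
Hoop stress σ_h = pD/(2t), so t = pD/(2σ_allow) = 3.53×1460/(2×169.3) = 15.22 mm.

t = 15.2 mm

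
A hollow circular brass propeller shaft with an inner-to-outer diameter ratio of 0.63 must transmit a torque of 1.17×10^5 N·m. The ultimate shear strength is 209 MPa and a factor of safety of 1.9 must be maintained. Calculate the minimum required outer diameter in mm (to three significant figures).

d_o = 186 mm

τ_allow = 209/1.9 = 110.0 MPa.
For a hollow shaft τ = 16T/[πd_o³(1−k⁴)] with k = 0.63, so 1−k⁴ = 0.8425.
d_o³ = 16T/[π τ_allow (1−k⁴)] = 16×1.1700×10^8/(π×110.0×0.8425) = 6.430×10^6 mm³.
d_o = 186.0 mm.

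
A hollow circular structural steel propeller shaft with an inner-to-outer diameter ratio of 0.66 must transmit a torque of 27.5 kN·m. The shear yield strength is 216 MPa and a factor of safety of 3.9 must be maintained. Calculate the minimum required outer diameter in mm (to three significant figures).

d_o = 146 mm

τ_allow = 216/3.9 = 55.38 MPa.
For a hollow shaft τ = 16T/[πd_o³(1−k⁴)] with k = 0.66, so 1−k⁴ = 0.8103.
d_o³ = 16T/[π τ_allow (1−k⁴)] = 16×2.7500×10^7/(π×55.38×0.8103) = 3.121×10^6 mm³.
d_o = 146.1 mm.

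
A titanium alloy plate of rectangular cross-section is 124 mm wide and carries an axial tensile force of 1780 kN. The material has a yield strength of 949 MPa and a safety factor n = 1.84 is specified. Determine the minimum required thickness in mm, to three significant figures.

t = 27.8 mm

σ_allow = 949/1.84 = 515.8 MPa.
Required area A = F/σ_allow = 1780000/515.8 = 3451 mm².
t = A/w = 3451/124 = 27.83 mm.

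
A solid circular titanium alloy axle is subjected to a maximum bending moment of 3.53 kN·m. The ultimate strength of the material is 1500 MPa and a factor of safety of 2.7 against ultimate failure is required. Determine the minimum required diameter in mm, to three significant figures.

d = 40.1 mm

σ_allow = 1500/2.7 = 555.6 MPa.
For a solid circular section σ = 32M/(πd³), so d³ = 32M/(π σ_allow) = 32×3530000/(π×555.6) = 64720 mm³.
d = 40.15 mm.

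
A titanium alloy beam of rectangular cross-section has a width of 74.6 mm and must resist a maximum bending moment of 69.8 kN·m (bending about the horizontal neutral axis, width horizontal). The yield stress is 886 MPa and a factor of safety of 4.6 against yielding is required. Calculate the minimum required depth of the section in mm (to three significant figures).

σ_allow = 886/4.6 = 192.6 MPa.
For a rectangular section σ = 6M/(bh²), so h² = 6M/(b σ_allow) = 6×6.9800×10^7/(74.6×192.6) = 29150 mm².
h = 170.7 mm.

h = 171 mm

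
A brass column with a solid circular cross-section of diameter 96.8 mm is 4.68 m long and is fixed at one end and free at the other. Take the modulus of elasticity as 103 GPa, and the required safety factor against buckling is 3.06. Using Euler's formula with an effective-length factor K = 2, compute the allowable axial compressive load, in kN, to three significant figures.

I = πd⁴/64 = π×96.8⁴/64 = 4.310×10^6 mm⁴.
Effective length L_e = KL = 2×4.68 m = 9360 mm.
Euler critical load P_cr = π²EI/L_e² = π²×103000×4.310×10^6/9360² = 50010 N.
P_allow = P_cr/n = 50010/3.06 = 16340 N.

P_allow = 16.3 kN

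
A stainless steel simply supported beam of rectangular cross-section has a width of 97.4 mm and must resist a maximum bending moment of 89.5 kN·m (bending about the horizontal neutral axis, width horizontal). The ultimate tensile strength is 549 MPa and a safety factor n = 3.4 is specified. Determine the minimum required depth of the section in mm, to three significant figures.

σ_allow = 549/3.4 = 161.5 MPa.
For a rectangular section σ = 6M/(bh²), so h² = 6M/(b σ_allow) = 6×8.9500×10^7/(97.4×161.5) = 34140 mm².
h = 184.8 mm.

h = 185 mm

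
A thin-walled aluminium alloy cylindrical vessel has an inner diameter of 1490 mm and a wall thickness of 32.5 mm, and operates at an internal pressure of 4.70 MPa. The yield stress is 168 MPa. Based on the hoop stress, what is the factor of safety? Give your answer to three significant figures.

σ_h = pD/(2t) = 4.70×1490/(2×32.5) = 107.7 MPa.
n = 168/107.7 = 1.559.

n = 1.56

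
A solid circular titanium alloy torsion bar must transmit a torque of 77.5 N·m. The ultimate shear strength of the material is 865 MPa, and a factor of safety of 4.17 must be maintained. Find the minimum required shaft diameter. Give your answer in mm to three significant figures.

Allowable shear stress τ_allow = 865/4.17 = 207.4 MPa.
For a solid shaft τ = 16T/(πd³), so d³ = 16T/(π τ_allow) = 16×77500/(π×207.4) = 1903 mm³.
d = (1903)^(1/3) = 12.39 mm.

d = 12.4 mm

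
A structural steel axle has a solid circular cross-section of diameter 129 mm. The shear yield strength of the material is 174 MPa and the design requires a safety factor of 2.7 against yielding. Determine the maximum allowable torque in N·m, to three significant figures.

T_allow = 27200 N·m

τ_allow = 174/2.7 = 64.44 MPa.
For a solid shaft T_allow = τ_allow·πd³/16; πd³/16 = π×129³/16 = 421500 mm³.
T_allow = 64.44×421500 = 2.716×10^7 N·mm = 27160 N·m.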